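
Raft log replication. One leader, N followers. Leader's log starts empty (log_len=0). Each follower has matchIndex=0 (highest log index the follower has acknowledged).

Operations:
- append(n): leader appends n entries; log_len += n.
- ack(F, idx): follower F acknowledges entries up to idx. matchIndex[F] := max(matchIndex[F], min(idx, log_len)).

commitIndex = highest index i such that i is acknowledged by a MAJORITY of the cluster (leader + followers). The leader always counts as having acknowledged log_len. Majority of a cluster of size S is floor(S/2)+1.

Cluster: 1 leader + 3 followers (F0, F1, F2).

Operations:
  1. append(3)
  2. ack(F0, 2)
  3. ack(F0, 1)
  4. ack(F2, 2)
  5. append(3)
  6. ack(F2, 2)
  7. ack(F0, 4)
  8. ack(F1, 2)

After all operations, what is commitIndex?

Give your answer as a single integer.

Answer: 2

Derivation:
Op 1: append 3 -> log_len=3
Op 2: F0 acks idx 2 -> match: F0=2 F1=0 F2=0; commitIndex=0
Op 3: F0 acks idx 1 -> match: F0=2 F1=0 F2=0; commitIndex=0
Op 4: F2 acks idx 2 -> match: F0=2 F1=0 F2=2; commitIndex=2
Op 5: append 3 -> log_len=6
Op 6: F2 acks idx 2 -> match: F0=2 F1=0 F2=2; commitIndex=2
Op 7: F0 acks idx 4 -> match: F0=4 F1=0 F2=2; commitIndex=2
Op 8: F1 acks idx 2 -> match: F0=4 F1=2 F2=2; commitIndex=2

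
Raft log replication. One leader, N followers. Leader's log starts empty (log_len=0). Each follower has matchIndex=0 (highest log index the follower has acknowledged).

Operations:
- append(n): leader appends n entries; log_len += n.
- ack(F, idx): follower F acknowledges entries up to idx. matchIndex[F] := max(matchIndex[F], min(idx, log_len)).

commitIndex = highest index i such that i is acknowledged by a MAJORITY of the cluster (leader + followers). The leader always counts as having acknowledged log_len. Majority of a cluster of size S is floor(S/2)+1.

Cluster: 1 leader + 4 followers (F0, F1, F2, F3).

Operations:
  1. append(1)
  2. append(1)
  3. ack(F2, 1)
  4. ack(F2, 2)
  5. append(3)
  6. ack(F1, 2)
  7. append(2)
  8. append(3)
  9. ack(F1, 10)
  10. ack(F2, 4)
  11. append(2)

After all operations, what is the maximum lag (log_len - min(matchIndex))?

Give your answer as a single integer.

Answer: 12

Derivation:
Op 1: append 1 -> log_len=1
Op 2: append 1 -> log_len=2
Op 3: F2 acks idx 1 -> match: F0=0 F1=0 F2=1 F3=0; commitIndex=0
Op 4: F2 acks idx 2 -> match: F0=0 F1=0 F2=2 F3=0; commitIndex=0
Op 5: append 3 -> log_len=5
Op 6: F1 acks idx 2 -> match: F0=0 F1=2 F2=2 F3=0; commitIndex=2
Op 7: append 2 -> log_len=7
Op 8: append 3 -> log_len=10
Op 9: F1 acks idx 10 -> match: F0=0 F1=10 F2=2 F3=0; commitIndex=2
Op 10: F2 acks idx 4 -> match: F0=0 F1=10 F2=4 F3=0; commitIndex=4
Op 11: append 2 -> log_len=12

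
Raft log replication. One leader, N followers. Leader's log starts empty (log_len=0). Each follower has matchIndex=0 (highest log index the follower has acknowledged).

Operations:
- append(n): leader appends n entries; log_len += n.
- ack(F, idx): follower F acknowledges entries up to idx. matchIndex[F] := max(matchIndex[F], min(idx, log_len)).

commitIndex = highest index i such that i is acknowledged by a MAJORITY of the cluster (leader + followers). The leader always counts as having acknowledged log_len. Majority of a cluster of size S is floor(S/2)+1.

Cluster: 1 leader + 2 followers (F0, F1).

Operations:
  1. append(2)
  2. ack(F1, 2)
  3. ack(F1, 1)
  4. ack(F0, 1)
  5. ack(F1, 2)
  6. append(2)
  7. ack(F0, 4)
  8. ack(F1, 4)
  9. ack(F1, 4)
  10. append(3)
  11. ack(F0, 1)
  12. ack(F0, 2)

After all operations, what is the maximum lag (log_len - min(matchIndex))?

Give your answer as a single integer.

Answer: 3

Derivation:
Op 1: append 2 -> log_len=2
Op 2: F1 acks idx 2 -> match: F0=0 F1=2; commitIndex=2
Op 3: F1 acks idx 1 -> match: F0=0 F1=2; commitIndex=2
Op 4: F0 acks idx 1 -> match: F0=1 F1=2; commitIndex=2
Op 5: F1 acks idx 2 -> match: F0=1 F1=2; commitIndex=2
Op 6: append 2 -> log_len=4
Op 7: F0 acks idx 4 -> match: F0=4 F1=2; commitIndex=4
Op 8: F1 acks idx 4 -> match: F0=4 F1=4; commitIndex=4
Op 9: F1 acks idx 4 -> match: F0=4 F1=4; commitIndex=4
Op 10: append 3 -> log_len=7
Op 11: F0 acks idx 1 -> match: F0=4 F1=4; commitIndex=4
Op 12: F0 acks idx 2 -> match: F0=4 F1=4; commitIndex=4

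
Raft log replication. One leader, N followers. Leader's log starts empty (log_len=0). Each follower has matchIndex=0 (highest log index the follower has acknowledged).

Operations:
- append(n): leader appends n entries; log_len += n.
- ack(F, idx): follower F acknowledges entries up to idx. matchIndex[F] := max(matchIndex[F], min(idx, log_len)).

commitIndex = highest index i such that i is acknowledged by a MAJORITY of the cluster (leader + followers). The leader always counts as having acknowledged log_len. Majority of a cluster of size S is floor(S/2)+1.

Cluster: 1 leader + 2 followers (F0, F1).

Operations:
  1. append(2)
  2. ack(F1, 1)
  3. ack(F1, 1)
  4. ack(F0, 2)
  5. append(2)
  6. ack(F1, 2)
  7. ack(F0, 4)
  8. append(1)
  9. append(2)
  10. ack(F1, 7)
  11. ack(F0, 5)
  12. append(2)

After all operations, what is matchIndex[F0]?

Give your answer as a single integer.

Op 1: append 2 -> log_len=2
Op 2: F1 acks idx 1 -> match: F0=0 F1=1; commitIndex=1
Op 3: F1 acks idx 1 -> match: F0=0 F1=1; commitIndex=1
Op 4: F0 acks idx 2 -> match: F0=2 F1=1; commitIndex=2
Op 5: append 2 -> log_len=4
Op 6: F1 acks idx 2 -> match: F0=2 F1=2; commitIndex=2
Op 7: F0 acks idx 4 -> match: F0=4 F1=2; commitIndex=4
Op 8: append 1 -> log_len=5
Op 9: append 2 -> log_len=7
Op 10: F1 acks idx 7 -> match: F0=4 F1=7; commitIndex=7
Op 11: F0 acks idx 5 -> match: F0=5 F1=7; commitIndex=7
Op 12: append 2 -> log_len=9

Answer: 5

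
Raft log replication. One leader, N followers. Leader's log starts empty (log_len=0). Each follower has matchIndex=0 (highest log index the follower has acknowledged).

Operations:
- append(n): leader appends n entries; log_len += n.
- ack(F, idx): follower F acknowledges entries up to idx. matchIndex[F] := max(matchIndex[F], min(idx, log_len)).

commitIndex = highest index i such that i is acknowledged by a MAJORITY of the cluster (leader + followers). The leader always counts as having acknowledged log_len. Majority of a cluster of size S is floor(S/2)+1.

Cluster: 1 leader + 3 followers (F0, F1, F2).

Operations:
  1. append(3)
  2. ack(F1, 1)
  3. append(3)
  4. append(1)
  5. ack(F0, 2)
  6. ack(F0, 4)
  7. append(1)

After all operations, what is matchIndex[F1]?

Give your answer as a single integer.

Answer: 1

Derivation:
Op 1: append 3 -> log_len=3
Op 2: F1 acks idx 1 -> match: F0=0 F1=1 F2=0; commitIndex=0
Op 3: append 3 -> log_len=6
Op 4: append 1 -> log_len=7
Op 5: F0 acks idx 2 -> match: F0=2 F1=1 F2=0; commitIndex=1
Op 6: F0 acks idx 4 -> match: F0=4 F1=1 F2=0; commitIndex=1
Op 7: append 1 -> log_len=8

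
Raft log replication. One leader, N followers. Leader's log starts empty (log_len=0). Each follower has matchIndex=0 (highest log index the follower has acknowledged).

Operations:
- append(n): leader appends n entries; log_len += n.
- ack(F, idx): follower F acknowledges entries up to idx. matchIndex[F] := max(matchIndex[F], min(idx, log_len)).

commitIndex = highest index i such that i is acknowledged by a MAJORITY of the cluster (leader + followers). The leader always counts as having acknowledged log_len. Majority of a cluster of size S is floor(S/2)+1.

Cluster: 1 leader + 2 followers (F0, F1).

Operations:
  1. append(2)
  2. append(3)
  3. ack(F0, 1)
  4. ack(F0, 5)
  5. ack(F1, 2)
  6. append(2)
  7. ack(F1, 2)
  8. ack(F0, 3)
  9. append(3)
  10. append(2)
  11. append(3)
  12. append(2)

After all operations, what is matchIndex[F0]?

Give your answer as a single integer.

Op 1: append 2 -> log_len=2
Op 2: append 3 -> log_len=5
Op 3: F0 acks idx 1 -> match: F0=1 F1=0; commitIndex=1
Op 4: F0 acks idx 5 -> match: F0=5 F1=0; commitIndex=5
Op 5: F1 acks idx 2 -> match: F0=5 F1=2; commitIndex=5
Op 6: append 2 -> log_len=7
Op 7: F1 acks idx 2 -> match: F0=5 F1=2; commitIndex=5
Op 8: F0 acks idx 3 -> match: F0=5 F1=2; commitIndex=5
Op 9: append 3 -> log_len=10
Op 10: append 2 -> log_len=12
Op 11: append 3 -> log_len=15
Op 12: append 2 -> log_len=17

Answer: 5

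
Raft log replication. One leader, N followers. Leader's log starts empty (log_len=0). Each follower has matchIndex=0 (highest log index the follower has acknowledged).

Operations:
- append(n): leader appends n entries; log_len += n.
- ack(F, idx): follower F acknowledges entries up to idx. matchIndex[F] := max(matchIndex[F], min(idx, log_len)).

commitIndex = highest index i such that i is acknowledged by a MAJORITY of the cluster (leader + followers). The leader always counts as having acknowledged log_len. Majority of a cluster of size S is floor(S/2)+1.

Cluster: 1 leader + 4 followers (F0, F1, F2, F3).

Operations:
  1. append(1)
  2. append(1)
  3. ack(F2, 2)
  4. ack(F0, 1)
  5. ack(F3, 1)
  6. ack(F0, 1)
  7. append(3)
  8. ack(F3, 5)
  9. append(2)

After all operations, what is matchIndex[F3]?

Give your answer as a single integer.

Answer: 5

Derivation:
Op 1: append 1 -> log_len=1
Op 2: append 1 -> log_len=2
Op 3: F2 acks idx 2 -> match: F0=0 F1=0 F2=2 F3=0; commitIndex=0
Op 4: F0 acks idx 1 -> match: F0=1 F1=0 F2=2 F3=0; commitIndex=1
Op 5: F3 acks idx 1 -> match: F0=1 F1=0 F2=2 F3=1; commitIndex=1
Op 6: F0 acks idx 1 -> match: F0=1 F1=0 F2=2 F3=1; commitIndex=1
Op 7: append 3 -> log_len=5
Op 8: F3 acks idx 5 -> match: F0=1 F1=0 F2=2 F3=5; commitIndex=2
Op 9: append 2 -> log_len=7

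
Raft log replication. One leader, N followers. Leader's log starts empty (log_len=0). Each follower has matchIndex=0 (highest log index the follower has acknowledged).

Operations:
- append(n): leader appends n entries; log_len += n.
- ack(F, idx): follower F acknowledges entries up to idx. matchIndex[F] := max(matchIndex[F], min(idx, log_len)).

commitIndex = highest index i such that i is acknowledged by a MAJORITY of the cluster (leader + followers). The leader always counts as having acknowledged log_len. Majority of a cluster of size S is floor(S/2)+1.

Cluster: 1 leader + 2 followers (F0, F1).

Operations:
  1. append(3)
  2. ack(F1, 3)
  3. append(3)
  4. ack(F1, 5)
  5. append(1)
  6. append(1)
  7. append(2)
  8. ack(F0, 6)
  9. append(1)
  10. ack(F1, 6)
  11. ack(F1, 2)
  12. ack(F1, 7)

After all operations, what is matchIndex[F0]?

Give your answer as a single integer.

Answer: 6

Derivation:
Op 1: append 3 -> log_len=3
Op 2: F1 acks idx 3 -> match: F0=0 F1=3; commitIndex=3
Op 3: append 3 -> log_len=6
Op 4: F1 acks idx 5 -> match: F0=0 F1=5; commitIndex=5
Op 5: append 1 -> log_len=7
Op 6: append 1 -> log_len=8
Op 7: append 2 -> log_len=10
Op 8: F0 acks idx 6 -> match: F0=6 F1=5; commitIndex=6
Op 9: append 1 -> log_len=11
Op 10: F1 acks idx 6 -> match: F0=6 F1=6; commitIndex=6
Op 11: F1 acks idx 2 -> match: F0=6 F1=6; commitIndex=6
Op 12: F1 acks idx 7 -> match: F0=6 F1=7; commitIndex=7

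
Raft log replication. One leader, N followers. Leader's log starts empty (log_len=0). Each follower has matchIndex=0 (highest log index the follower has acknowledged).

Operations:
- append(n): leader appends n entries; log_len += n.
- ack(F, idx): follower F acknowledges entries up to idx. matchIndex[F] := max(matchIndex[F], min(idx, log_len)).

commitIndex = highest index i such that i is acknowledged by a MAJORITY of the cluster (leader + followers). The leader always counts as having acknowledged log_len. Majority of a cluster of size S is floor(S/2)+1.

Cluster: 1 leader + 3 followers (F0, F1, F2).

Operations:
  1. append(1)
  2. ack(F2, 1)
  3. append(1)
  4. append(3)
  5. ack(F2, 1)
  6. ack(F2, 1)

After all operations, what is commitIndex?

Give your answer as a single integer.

Answer: 0

Derivation:
Op 1: append 1 -> log_len=1
Op 2: F2 acks idx 1 -> match: F0=0 F1=0 F2=1; commitIndex=0
Op 3: append 1 -> log_len=2
Op 4: append 3 -> log_len=5
Op 5: F2 acks idx 1 -> match: F0=0 F1=0 F2=1; commitIndex=0
Op 6: F2 acks idx 1 -> match: F0=0 F1=0 F2=1; commitIndex=0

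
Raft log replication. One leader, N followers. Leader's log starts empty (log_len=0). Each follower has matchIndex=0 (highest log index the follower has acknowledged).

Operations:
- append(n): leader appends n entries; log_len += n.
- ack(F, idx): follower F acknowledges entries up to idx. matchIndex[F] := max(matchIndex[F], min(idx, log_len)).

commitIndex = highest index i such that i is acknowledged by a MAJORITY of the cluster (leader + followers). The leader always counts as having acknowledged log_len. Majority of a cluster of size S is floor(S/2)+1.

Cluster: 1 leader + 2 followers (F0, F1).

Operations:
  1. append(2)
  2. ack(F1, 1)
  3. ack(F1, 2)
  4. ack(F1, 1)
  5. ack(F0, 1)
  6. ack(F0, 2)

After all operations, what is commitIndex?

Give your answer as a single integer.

Answer: 2

Derivation:
Op 1: append 2 -> log_len=2
Op 2: F1 acks idx 1 -> match: F0=0 F1=1; commitIndex=1
Op 3: F1 acks idx 2 -> match: F0=0 F1=2; commitIndex=2
Op 4: F1 acks idx 1 -> match: F0=0 F1=2; commitIndex=2
Op 5: F0 acks idx 1 -> match: F0=1 F1=2; commitIndex=2
Op 6: F0 acks idx 2 -> match: F0=2 F1=2; commitIndex=2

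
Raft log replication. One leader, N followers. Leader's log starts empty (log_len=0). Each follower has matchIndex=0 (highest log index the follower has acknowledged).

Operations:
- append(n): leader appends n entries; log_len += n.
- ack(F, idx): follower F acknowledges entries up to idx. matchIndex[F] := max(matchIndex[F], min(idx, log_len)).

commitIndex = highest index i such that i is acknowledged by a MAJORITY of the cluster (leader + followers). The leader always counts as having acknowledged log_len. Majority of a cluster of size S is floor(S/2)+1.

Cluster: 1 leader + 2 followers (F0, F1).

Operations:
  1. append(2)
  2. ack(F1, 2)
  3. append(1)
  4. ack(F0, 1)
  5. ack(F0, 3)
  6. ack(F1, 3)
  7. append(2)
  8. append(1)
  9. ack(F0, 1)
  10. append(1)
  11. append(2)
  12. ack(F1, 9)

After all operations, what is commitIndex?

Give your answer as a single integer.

Answer: 9

Derivation:
Op 1: append 2 -> log_len=2
Op 2: F1 acks idx 2 -> match: F0=0 F1=2; commitIndex=2
Op 3: append 1 -> log_len=3
Op 4: F0 acks idx 1 -> match: F0=1 F1=2; commitIndex=2
Op 5: F0 acks idx 3 -> match: F0=3 F1=2; commitIndex=3
Op 6: F1 acks idx 3 -> match: F0=3 F1=3; commitIndex=3
Op 7: append 2 -> log_len=5
Op 8: append 1 -> log_len=6
Op 9: F0 acks idx 1 -> match: F0=3 F1=3; commitIndex=3
Op 10: append 1 -> log_len=7
Op 11: append 2 -> log_len=9
Op 12: F1 acks idx 9 -> match: F0=3 F1=9; commitIndex=9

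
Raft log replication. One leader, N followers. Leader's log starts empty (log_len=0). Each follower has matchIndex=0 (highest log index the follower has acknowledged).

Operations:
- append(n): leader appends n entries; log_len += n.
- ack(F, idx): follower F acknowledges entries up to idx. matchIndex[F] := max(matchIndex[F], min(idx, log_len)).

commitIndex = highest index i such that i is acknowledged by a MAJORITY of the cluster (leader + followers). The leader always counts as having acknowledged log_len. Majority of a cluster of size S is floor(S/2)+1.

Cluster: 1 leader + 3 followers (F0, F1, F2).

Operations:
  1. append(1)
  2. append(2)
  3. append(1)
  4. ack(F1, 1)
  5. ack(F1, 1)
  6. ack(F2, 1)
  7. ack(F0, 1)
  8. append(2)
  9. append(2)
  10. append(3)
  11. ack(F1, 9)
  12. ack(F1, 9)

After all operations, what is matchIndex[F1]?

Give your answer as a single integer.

Answer: 9

Derivation:
Op 1: append 1 -> log_len=1
Op 2: append 2 -> log_len=3
Op 3: append 1 -> log_len=4
Op 4: F1 acks idx 1 -> match: F0=0 F1=1 F2=0; commitIndex=0
Op 5: F1 acks idx 1 -> match: F0=0 F1=1 F2=0; commitIndex=0
Op 6: F2 acks idx 1 -> match: F0=0 F1=1 F2=1; commitIndex=1
Op 7: F0 acks idx 1 -> match: F0=1 F1=1 F2=1; commitIndex=1
Op 8: append 2 -> log_len=6
Op 9: append 2 -> log_len=8
Op 10: append 3 -> log_len=11
Op 11: F1 acks idx 9 -> match: F0=1 F1=9 F2=1; commitIndex=1
Op 12: F1 acks idx 9 -> match: F0=1 F1=9 F2=1; commitIndex=1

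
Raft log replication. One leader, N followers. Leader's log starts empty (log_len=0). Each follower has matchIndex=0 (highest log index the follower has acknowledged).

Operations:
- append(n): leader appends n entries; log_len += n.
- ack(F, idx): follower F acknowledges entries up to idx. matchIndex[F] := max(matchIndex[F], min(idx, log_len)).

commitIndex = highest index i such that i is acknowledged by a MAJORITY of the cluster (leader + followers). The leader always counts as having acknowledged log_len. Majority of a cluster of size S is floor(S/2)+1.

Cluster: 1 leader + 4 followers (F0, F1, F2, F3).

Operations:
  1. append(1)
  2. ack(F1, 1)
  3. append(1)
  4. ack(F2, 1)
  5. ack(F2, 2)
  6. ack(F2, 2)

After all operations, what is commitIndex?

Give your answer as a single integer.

Answer: 1

Derivation:
Op 1: append 1 -> log_len=1
Op 2: F1 acks idx 1 -> match: F0=0 F1=1 F2=0 F3=0; commitIndex=0
Op 3: append 1 -> log_len=2
Op 4: F2 acks idx 1 -> match: F0=0 F1=1 F2=1 F3=0; commitIndex=1
Op 5: F2 acks idx 2 -> match: F0=0 F1=1 F2=2 F3=0; commitIndex=1
Op 6: F2 acks idx 2 -> match: F0=0 F1=1 F2=2 F3=0; commitIndex=1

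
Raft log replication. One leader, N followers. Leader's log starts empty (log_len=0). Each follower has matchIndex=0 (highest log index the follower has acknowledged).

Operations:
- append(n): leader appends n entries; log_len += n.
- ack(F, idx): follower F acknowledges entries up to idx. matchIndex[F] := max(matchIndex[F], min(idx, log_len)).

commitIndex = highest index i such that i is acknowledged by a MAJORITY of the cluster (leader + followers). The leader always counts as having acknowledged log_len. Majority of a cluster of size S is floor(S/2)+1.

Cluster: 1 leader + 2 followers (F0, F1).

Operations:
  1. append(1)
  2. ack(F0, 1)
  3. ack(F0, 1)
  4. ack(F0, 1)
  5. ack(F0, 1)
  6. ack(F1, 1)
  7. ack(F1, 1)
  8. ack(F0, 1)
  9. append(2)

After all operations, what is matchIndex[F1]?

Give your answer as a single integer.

Answer: 1

Derivation:
Op 1: append 1 -> log_len=1
Op 2: F0 acks idx 1 -> match: F0=1 F1=0; commitIndex=1
Op 3: F0 acks idx 1 -> match: F0=1 F1=0; commitIndex=1
Op 4: F0 acks idx 1 -> match: F0=1 F1=0; commitIndex=1
Op 5: F0 acks idx 1 -> match: F0=1 F1=0; commitIndex=1
Op 6: F1 acks idx 1 -> match: F0=1 F1=1; commitIndex=1
Op 7: F1 acks idx 1 -> match: F0=1 F1=1; commitIndex=1
Op 8: F0 acks idx 1 -> match: F0=1 F1=1; commitIndex=1
Op 9: append 2 -> log_len=3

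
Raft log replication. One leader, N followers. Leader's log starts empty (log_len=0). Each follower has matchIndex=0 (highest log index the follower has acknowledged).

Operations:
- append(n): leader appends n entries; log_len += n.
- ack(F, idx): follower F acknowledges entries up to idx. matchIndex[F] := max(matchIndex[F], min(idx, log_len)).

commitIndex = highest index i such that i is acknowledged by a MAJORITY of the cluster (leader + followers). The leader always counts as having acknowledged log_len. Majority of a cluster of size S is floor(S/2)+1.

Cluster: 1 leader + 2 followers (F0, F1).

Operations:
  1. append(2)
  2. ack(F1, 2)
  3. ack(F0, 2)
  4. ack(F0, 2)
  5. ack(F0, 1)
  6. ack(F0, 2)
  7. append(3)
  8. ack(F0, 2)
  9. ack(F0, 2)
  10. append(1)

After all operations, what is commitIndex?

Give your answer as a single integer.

Answer: 2

Derivation:
Op 1: append 2 -> log_len=2
Op 2: F1 acks idx 2 -> match: F0=0 F1=2; commitIndex=2
Op 3: F0 acks idx 2 -> match: F0=2 F1=2; commitIndex=2
Op 4: F0 acks idx 2 -> match: F0=2 F1=2; commitIndex=2
Op 5: F0 acks idx 1 -> match: F0=2 F1=2; commitIndex=2
Op 6: F0 acks idx 2 -> match: F0=2 F1=2; commitIndex=2
Op 7: append 3 -> log_len=5
Op 8: F0 acks idx 2 -> match: F0=2 F1=2; commitIndex=2
Op 9: F0 acks idx 2 -> match: F0=2 F1=2; commitIndex=2
Op 10: append 1 -> log_len=6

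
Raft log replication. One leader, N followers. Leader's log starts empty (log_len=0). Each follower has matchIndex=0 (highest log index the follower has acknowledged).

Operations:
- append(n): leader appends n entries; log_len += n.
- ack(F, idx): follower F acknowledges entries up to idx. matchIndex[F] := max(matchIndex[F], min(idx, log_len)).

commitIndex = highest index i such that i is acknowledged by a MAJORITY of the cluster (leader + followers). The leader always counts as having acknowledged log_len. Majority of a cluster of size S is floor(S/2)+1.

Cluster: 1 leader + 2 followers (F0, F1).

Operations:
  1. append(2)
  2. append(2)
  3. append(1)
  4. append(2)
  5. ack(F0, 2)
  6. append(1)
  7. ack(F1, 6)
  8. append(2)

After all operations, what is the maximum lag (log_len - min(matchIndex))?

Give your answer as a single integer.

Answer: 8

Derivation:
Op 1: append 2 -> log_len=2
Op 2: append 2 -> log_len=4
Op 3: append 1 -> log_len=5
Op 4: append 2 -> log_len=7
Op 5: F0 acks idx 2 -> match: F0=2 F1=0; commitIndex=2
Op 6: append 1 -> log_len=8
Op 7: F1 acks idx 6 -> match: F0=2 F1=6; commitIndex=6
Op 8: append 2 -> log_len=10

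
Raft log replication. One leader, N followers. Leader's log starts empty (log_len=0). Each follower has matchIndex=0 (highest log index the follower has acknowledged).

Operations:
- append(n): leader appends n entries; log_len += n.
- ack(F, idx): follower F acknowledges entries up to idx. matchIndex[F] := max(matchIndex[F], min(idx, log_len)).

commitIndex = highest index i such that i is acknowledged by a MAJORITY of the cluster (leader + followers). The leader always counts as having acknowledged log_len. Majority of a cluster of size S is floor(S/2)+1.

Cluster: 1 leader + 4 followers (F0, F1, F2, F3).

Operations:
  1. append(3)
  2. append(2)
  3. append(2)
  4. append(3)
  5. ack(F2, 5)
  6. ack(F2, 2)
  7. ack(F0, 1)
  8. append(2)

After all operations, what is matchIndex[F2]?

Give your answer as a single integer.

Answer: 5

Derivation:
Op 1: append 3 -> log_len=3
Op 2: append 2 -> log_len=5
Op 3: append 2 -> log_len=7
Op 4: append 3 -> log_len=10
Op 5: F2 acks idx 5 -> match: F0=0 F1=0 F2=5 F3=0; commitIndex=0
Op 6: F2 acks idx 2 -> match: F0=0 F1=0 F2=5 F3=0; commitIndex=0
Op 7: F0 acks idx 1 -> match: F0=1 F1=0 F2=5 F3=0; commitIndex=1
Op 8: append 2 -> log_len=12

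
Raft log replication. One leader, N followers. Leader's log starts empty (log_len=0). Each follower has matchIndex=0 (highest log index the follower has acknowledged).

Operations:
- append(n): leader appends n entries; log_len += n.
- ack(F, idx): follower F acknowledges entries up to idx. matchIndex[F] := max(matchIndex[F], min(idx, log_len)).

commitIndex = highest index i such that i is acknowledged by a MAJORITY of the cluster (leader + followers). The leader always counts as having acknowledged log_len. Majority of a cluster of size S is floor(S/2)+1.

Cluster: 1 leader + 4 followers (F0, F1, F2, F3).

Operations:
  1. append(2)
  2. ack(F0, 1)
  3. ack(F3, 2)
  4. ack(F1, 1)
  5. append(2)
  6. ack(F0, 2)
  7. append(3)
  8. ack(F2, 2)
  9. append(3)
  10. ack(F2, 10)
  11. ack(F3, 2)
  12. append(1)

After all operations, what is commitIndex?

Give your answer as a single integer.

Answer: 2

Derivation:
Op 1: append 2 -> log_len=2
Op 2: F0 acks idx 1 -> match: F0=1 F1=0 F2=0 F3=0; commitIndex=0
Op 3: F3 acks idx 2 -> match: F0=1 F1=0 F2=0 F3=2; commitIndex=1
Op 4: F1 acks idx 1 -> match: F0=1 F1=1 F2=0 F3=2; commitIndex=1
Op 5: append 2 -> log_len=4
Op 6: F0 acks idx 2 -> match: F0=2 F1=1 F2=0 F3=2; commitIndex=2
Op 7: append 3 -> log_len=7
Op 8: F2 acks idx 2 -> match: F0=2 F1=1 F2=2 F3=2; commitIndex=2
Op 9: append 3 -> log_len=10
Op 10: F2 acks idx 10 -> match: F0=2 F1=1 F2=10 F3=2; commitIndex=2
Op 11: F3 acks idx 2 -> match: F0=2 F1=1 F2=10 F3=2; commitIndex=2
Op 12: append 1 -> log_len=11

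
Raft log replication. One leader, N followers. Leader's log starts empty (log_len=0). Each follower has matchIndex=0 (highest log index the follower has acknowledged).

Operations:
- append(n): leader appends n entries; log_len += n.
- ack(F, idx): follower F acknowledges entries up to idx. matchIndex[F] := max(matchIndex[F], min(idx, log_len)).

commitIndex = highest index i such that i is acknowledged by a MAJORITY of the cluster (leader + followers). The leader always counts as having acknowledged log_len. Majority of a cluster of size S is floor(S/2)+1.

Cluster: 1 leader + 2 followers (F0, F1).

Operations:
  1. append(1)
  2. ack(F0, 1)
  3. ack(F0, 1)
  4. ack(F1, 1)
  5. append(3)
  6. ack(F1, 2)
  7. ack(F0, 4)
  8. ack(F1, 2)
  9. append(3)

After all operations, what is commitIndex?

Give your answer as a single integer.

Answer: 4

Derivation:
Op 1: append 1 -> log_len=1
Op 2: F0 acks idx 1 -> match: F0=1 F1=0; commitIndex=1
Op 3: F0 acks idx 1 -> match: F0=1 F1=0; commitIndex=1
Op 4: F1 acks idx 1 -> match: F0=1 F1=1; commitIndex=1
Op 5: append 3 -> log_len=4
Op 6: F1 acks idx 2 -> match: F0=1 F1=2; commitIndex=2
Op 7: F0 acks idx 4 -> match: F0=4 F1=2; commitIndex=4
Op 8: F1 acks idx 2 -> match: F0=4 F1=2; commitIndex=4
Op 9: append 3 -> log_len=7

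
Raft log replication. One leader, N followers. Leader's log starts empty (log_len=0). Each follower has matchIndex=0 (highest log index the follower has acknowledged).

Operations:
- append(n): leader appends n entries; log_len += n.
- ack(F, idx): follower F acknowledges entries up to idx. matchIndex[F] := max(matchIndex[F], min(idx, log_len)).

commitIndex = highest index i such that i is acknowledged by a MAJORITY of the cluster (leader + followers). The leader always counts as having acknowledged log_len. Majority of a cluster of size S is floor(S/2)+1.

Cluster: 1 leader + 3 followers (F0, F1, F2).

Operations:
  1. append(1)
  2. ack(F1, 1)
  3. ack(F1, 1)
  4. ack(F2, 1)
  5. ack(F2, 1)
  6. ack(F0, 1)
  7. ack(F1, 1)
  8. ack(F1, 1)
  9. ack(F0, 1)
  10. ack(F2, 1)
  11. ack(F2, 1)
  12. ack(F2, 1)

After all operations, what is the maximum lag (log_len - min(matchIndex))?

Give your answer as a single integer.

Op 1: append 1 -> log_len=1
Op 2: F1 acks idx 1 -> match: F0=0 F1=1 F2=0; commitIndex=0
Op 3: F1 acks idx 1 -> match: F0=0 F1=1 F2=0; commitIndex=0
Op 4: F2 acks idx 1 -> match: F0=0 F1=1 F2=1; commitIndex=1
Op 5: F2 acks idx 1 -> match: F0=0 F1=1 F2=1; commitIndex=1
Op 6: F0 acks idx 1 -> match: F0=1 F1=1 F2=1; commitIndex=1
Op 7: F1 acks idx 1 -> match: F0=1 F1=1 F2=1; commitIndex=1
Op 8: F1 acks idx 1 -> match: F0=1 F1=1 F2=1; commitIndex=1
Op 9: F0 acks idx 1 -> match: F0=1 F1=1 F2=1; commitIndex=1
Op 10: F2 acks idx 1 -> match: F0=1 F1=1 F2=1; commitIndex=1
Op 11: F2 acks idx 1 -> match: F0=1 F1=1 F2=1; commitIndex=1
Op 12: F2 acks idx 1 -> match: F0=1 F1=1 F2=1; commitIndex=1

Answer: 0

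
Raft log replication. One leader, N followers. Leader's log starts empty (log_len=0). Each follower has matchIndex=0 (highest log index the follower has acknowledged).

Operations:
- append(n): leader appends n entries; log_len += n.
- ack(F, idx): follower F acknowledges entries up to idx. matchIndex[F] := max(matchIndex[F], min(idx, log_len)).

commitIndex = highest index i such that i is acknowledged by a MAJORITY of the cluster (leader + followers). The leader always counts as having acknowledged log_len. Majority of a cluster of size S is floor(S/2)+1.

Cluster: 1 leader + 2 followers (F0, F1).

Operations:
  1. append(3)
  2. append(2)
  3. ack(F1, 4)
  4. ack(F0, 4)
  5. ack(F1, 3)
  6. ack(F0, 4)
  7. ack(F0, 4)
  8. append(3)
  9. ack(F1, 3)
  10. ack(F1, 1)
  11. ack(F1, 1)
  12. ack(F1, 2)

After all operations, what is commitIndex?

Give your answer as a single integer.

Op 1: append 3 -> log_len=3
Op 2: append 2 -> log_len=5
Op 3: F1 acks idx 4 -> match: F0=0 F1=4; commitIndex=4
Op 4: F0 acks idx 4 -> match: F0=4 F1=4; commitIndex=4
Op 5: F1 acks idx 3 -> match: F0=4 F1=4; commitIndex=4
Op 6: F0 acks idx 4 -> match: F0=4 F1=4; commitIndex=4
Op 7: F0 acks idx 4 -> match: F0=4 F1=4; commitIndex=4
Op 8: append 3 -> log_len=8
Op 9: F1 acks idx 3 -> match: F0=4 F1=4; commitIndex=4
Op 10: F1 acks idx 1 -> match: F0=4 F1=4; commitIndex=4
Op 11: F1 acks idx 1 -> match: F0=4 F1=4; commitIndex=4
Op 12: F1 acks idx 2 -> match: F0=4 F1=4; commitIndex=4

Answer: 4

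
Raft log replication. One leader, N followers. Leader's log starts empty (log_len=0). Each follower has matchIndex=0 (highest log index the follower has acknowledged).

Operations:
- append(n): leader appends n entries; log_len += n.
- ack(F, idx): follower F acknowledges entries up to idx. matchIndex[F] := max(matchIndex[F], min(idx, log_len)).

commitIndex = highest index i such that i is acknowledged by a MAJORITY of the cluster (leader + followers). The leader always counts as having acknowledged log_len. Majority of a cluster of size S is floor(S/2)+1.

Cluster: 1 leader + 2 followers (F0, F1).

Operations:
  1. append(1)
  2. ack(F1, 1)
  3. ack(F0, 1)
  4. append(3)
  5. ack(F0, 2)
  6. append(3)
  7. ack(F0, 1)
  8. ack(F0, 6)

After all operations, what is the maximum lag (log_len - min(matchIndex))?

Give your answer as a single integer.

Answer: 6

Derivation:
Op 1: append 1 -> log_len=1
Op 2: F1 acks idx 1 -> match: F0=0 F1=1; commitIndex=1
Op 3: F0 acks idx 1 -> match: F0=1 F1=1; commitIndex=1
Op 4: append 3 -> log_len=4
Op 5: F0 acks idx 2 -> match: F0=2 F1=1; commitIndex=2
Op 6: append 3 -> log_len=7
Op 7: F0 acks idx 1 -> match: F0=2 F1=1; commitIndex=2
Op 8: F0 acks idx 6 -> match: F0=6 F1=1; commitIndex=6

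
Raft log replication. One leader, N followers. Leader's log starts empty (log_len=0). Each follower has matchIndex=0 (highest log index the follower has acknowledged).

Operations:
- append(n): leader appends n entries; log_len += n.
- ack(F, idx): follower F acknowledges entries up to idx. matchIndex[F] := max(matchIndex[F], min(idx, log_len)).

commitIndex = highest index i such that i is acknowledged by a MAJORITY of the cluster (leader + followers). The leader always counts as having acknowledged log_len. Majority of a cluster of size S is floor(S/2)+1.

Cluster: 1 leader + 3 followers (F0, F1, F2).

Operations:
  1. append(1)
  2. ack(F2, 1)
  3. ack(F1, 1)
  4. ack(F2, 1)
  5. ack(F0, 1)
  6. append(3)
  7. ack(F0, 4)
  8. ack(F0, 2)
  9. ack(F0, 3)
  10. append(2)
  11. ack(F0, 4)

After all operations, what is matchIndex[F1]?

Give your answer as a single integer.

Op 1: append 1 -> log_len=1
Op 2: F2 acks idx 1 -> match: F0=0 F1=0 F2=1; commitIndex=0
Op 3: F1 acks idx 1 -> match: F0=0 F1=1 F2=1; commitIndex=1
Op 4: F2 acks idx 1 -> match: F0=0 F1=1 F2=1; commitIndex=1
Op 5: F0 acks idx 1 -> match: F0=1 F1=1 F2=1; commitIndex=1
Op 6: append 3 -> log_len=4
Op 7: F0 acks idx 4 -> match: F0=4 F1=1 F2=1; commitIndex=1
Op 8: F0 acks idx 2 -> match: F0=4 F1=1 F2=1; commitIndex=1
Op 9: F0 acks idx 3 -> match: F0=4 F1=1 F2=1; commitIndex=1
Op 10: append 2 -> log_len=6
Op 11: F0 acks idx 4 -> match: F0=4 F1=1 F2=1; commitIndex=1

Answer: 1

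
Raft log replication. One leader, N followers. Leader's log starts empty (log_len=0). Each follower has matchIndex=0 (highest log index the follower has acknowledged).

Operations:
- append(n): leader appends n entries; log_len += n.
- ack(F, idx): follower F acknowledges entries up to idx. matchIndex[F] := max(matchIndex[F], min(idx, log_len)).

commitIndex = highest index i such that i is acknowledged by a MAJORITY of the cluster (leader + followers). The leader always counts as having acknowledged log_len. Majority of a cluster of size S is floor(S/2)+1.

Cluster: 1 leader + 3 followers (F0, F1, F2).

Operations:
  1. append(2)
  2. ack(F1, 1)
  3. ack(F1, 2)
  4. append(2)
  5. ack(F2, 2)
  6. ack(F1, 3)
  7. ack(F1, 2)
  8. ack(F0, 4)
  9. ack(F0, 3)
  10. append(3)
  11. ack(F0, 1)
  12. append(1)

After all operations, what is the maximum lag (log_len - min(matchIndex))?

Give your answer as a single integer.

Op 1: append 2 -> log_len=2
Op 2: F1 acks idx 1 -> match: F0=0 F1=1 F2=0; commitIndex=0
Op 3: F1 acks idx 2 -> match: F0=0 F1=2 F2=0; commitIndex=0
Op 4: append 2 -> log_len=4
Op 5: F2 acks idx 2 -> match: F0=0 F1=2 F2=2; commitIndex=2
Op 6: F1 acks idx 3 -> match: F0=0 F1=3 F2=2; commitIndex=2
Op 7: F1 acks idx 2 -> match: F0=0 F1=3 F2=2; commitIndex=2
Op 8: F0 acks idx 4 -> match: F0=4 F1=3 F2=2; commitIndex=3
Op 9: F0 acks idx 3 -> match: F0=4 F1=3 F2=2; commitIndex=3
Op 10: append 3 -> log_len=7
Op 11: F0 acks idx 1 -> match: F0=4 F1=3 F2=2; commitIndex=3
Op 12: append 1 -> log_len=8

Answer: 6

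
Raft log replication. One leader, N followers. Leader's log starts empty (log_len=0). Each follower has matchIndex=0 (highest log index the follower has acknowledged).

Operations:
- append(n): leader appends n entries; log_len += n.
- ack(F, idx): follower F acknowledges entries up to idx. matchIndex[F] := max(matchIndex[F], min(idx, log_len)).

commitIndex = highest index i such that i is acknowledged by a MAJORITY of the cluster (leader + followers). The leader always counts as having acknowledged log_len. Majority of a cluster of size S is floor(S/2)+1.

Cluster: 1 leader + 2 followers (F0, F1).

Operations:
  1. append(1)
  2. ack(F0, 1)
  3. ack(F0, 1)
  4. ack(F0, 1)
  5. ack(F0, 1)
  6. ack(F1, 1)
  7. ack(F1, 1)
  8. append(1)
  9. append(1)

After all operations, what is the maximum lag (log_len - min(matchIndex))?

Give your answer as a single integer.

Answer: 2

Derivation:
Op 1: append 1 -> log_len=1
Op 2: F0 acks idx 1 -> match: F0=1 F1=0; commitIndex=1
Op 3: F0 acks idx 1 -> match: F0=1 F1=0; commitIndex=1
Op 4: F0 acks idx 1 -> match: F0=1 F1=0; commitIndex=1
Op 5: F0 acks idx 1 -> match: F0=1 F1=0; commitIndex=1
Op 6: F1 acks idx 1 -> match: F0=1 F1=1; commitIndex=1
Op 7: F1 acks idx 1 -> match: F0=1 F1=1; commitIndex=1
Op 8: append 1 -> log_len=2
Op 9: append 1 -> log_len=3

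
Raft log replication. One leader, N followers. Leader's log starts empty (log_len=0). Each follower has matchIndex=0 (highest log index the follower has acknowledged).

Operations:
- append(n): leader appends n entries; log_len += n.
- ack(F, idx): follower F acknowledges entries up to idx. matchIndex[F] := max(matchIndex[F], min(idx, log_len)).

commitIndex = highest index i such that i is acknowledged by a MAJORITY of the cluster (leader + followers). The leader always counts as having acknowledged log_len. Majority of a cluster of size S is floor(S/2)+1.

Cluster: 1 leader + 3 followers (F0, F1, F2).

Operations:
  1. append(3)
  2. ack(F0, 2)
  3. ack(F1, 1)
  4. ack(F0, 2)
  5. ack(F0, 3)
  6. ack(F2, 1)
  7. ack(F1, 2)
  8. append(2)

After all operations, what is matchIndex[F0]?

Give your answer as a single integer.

Answer: 3

Derivation:
Op 1: append 3 -> log_len=3
Op 2: F0 acks idx 2 -> match: F0=2 F1=0 F2=0; commitIndex=0
Op 3: F1 acks idx 1 -> match: F0=2 F1=1 F2=0; commitIndex=1
Op 4: F0 acks idx 2 -> match: F0=2 F1=1 F2=0; commitIndex=1
Op 5: F0 acks idx 3 -> match: F0=3 F1=1 F2=0; commitIndex=1
Op 6: F2 acks idx 1 -> match: F0=3 F1=1 F2=1; commitIndex=1
Op 7: F1 acks idx 2 -> match: F0=3 F1=2 F2=1; commitIndex=2
Op 8: append 2 -> log_len=5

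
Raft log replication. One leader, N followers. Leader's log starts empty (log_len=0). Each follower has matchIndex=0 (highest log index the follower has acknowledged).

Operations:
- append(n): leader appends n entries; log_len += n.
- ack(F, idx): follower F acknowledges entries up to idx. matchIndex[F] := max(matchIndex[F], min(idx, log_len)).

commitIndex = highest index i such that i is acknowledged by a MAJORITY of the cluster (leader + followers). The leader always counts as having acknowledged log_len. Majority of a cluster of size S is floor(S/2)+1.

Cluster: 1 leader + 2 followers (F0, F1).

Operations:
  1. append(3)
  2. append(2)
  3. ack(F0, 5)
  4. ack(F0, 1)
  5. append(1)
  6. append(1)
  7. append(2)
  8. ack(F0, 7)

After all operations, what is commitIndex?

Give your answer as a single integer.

Op 1: append 3 -> log_len=3
Op 2: append 2 -> log_len=5
Op 3: F0 acks idx 5 -> match: F0=5 F1=0; commitIndex=5
Op 4: F0 acks idx 1 -> match: F0=5 F1=0; commitIndex=5
Op 5: append 1 -> log_len=6
Op 6: append 1 -> log_len=7
Op 7: append 2 -> log_len=9
Op 8: F0 acks idx 7 -> match: F0=7 F1=0; commitIndex=7

Answer: 7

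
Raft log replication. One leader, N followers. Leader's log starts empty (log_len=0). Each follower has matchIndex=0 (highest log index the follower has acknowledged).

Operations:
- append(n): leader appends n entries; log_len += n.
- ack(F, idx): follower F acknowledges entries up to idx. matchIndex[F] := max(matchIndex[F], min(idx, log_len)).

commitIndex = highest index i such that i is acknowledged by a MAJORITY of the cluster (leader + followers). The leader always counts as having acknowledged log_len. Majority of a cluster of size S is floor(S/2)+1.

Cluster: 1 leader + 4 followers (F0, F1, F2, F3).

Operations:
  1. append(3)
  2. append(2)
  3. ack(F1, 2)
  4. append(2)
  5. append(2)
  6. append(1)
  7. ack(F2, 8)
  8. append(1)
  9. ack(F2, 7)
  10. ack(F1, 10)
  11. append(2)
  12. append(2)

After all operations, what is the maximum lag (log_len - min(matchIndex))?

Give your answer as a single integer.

Op 1: append 3 -> log_len=3
Op 2: append 2 -> log_len=5
Op 3: F1 acks idx 2 -> match: F0=0 F1=2 F2=0 F3=0; commitIndex=0
Op 4: append 2 -> log_len=7
Op 5: append 2 -> log_len=9
Op 6: append 1 -> log_len=10
Op 7: F2 acks idx 8 -> match: F0=0 F1=2 F2=8 F3=0; commitIndex=2
Op 8: append 1 -> log_len=11
Op 9: F2 acks idx 7 -> match: F0=0 F1=2 F2=8 F3=0; commitIndex=2
Op 10: F1 acks idx 10 -> match: F0=0 F1=10 F2=8 F3=0; commitIndex=8
Op 11: append 2 -> log_len=13
Op 12: append 2 -> log_len=15

Answer: 15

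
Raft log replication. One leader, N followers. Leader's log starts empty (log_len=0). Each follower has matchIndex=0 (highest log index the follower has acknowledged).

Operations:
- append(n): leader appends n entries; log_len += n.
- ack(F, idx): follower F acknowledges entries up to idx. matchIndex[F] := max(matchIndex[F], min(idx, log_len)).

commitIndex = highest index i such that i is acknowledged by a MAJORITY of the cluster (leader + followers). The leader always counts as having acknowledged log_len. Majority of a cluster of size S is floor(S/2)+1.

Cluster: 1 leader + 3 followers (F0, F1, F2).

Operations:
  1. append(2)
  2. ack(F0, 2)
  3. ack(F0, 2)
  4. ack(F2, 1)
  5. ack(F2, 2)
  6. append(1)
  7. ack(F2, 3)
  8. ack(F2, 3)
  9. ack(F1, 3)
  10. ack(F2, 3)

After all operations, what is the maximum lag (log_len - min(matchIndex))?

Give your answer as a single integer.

Answer: 1

Derivation:
Op 1: append 2 -> log_len=2
Op 2: F0 acks idx 2 -> match: F0=2 F1=0 F2=0; commitIndex=0
Op 3: F0 acks idx 2 -> match: F0=2 F1=0 F2=0; commitIndex=0
Op 4: F2 acks idx 1 -> match: F0=2 F1=0 F2=1; commitIndex=1
Op 5: F2 acks idx 2 -> match: F0=2 F1=0 F2=2; commitIndex=2
Op 6: append 1 -> log_len=3
Op 7: F2 acks idx 3 -> match: F0=2 F1=0 F2=3; commitIndex=2
Op 8: F2 acks idx 3 -> match: F0=2 F1=0 F2=3; commitIndex=2
Op 9: F1 acks idx 3 -> match: F0=2 F1=3 F2=3; commitIndex=3
Op 10: F2 acks idx 3 -> match: F0=2 F1=3 F2=3; commitIndex=3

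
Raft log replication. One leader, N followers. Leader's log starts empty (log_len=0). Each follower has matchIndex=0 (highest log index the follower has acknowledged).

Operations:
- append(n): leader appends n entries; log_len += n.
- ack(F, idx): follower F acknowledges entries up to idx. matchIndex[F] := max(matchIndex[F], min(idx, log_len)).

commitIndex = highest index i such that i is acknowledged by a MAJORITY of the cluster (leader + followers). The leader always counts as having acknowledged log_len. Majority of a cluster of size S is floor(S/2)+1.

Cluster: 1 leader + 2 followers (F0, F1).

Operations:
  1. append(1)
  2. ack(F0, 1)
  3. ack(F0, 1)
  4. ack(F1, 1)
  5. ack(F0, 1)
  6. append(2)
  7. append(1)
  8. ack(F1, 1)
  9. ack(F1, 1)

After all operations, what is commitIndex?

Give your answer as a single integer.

Op 1: append 1 -> log_len=1
Op 2: F0 acks idx 1 -> match: F0=1 F1=0; commitIndex=1
Op 3: F0 acks idx 1 -> match: F0=1 F1=0; commitIndex=1
Op 4: F1 acks idx 1 -> match: F0=1 F1=1; commitIndex=1
Op 5: F0 acks idx 1 -> match: F0=1 F1=1; commitIndex=1
Op 6: append 2 -> log_len=3
Op 7: append 1 -> log_len=4
Op 8: F1 acks idx 1 -> match: F0=1 F1=1; commitIndex=1
Op 9: F1 acks idx 1 -> match: F0=1 F1=1; commitIndex=1

Answer: 1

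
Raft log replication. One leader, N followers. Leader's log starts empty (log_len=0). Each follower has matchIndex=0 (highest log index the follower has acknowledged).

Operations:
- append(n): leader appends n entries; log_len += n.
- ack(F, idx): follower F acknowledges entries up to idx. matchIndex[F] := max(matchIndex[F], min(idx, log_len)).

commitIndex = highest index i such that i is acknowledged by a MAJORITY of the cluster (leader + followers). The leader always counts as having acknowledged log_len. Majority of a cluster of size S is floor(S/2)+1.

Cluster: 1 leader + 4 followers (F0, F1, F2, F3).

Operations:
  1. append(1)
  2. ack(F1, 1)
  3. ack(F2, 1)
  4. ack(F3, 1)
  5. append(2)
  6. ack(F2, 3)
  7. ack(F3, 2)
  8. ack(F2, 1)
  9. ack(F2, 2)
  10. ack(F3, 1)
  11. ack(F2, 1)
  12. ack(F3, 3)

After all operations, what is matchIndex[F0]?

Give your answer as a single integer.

Answer: 0

Derivation:
Op 1: append 1 -> log_len=1
Op 2: F1 acks idx 1 -> match: F0=0 F1=1 F2=0 F3=0; commitIndex=0
Op 3: F2 acks idx 1 -> match: F0=0 F1=1 F2=1 F3=0; commitIndex=1
Op 4: F3 acks idx 1 -> match: F0=0 F1=1 F2=1 F3=1; commitIndex=1
Op 5: append 2 -> log_len=3
Op 6: F2 acks idx 3 -> match: F0=0 F1=1 F2=3 F3=1; commitIndex=1
Op 7: F3 acks idx 2 -> match: F0=0 F1=1 F2=3 F3=2; commitIndex=2
Op 8: F2 acks idx 1 -> match: F0=0 F1=1 F2=3 F3=2; commitIndex=2
Op 9: F2 acks idx 2 -> match: F0=0 F1=1 F2=3 F3=2; commitIndex=2
Op 10: F3 acks idx 1 -> match: F0=0 F1=1 F2=3 F3=2; commitIndex=2
Op 11: F2 acks idx 1 -> match: F0=0 F1=1 F2=3 F3=2; commitIndex=2
Op 12: F3 acks idx 3 -> match: F0=0 F1=1 F2=3 F3=3; commitIndex=3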